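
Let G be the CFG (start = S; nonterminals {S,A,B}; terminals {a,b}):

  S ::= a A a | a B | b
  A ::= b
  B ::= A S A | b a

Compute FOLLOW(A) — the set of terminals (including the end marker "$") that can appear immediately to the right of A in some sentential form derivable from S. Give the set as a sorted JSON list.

FIRST iteration:
round 1:
  A via A→b: +{b}
  B via B→A S A: +{b}
  S via S→a A a: +{a}
  S via S→b: +{b}
  S: {a,b}  A: {b}  B: {b}
round 2: — fixpoint
  S: {a,b}  A: {b}  B: {b}

Compute FOLLOW by fixpoint:
initialize: $ ∈ FOLLOW(S)
round 1:
  B→A S A: FOLLOW(A) ⊇ FIRST(S) = {a,b}; new: +{a,b}
  B→A S A: FOLLOW(S) ⊇ FIRST(A) = {b}; new: +{b}
  S→a B: FOLLOW(B) ⊇ FOLLOW(S) ⊇ {$,b}; new: +{$,b}
  S: {$,b}  A: {a,b}  B: {$,b}
round 2:
  B→A S A: FOLLOW(A) ⊇ FOLLOW(B) ⊇ {$,b}; new: +{$}
  S: {$,b}  A: {$,a,b}  B: {$,b}
round 3: (no change)
  S: {$,b}  A: {$,a,b}  B: {$,b}

FOLLOW(A) = ["$", "a", "b"]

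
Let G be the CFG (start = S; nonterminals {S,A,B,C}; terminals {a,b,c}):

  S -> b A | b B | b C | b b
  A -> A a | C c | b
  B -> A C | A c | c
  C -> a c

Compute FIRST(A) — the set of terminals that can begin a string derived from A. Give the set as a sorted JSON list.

Compute FIRST by fixpoint:
iter 1:
  A via A→b: +{b}
  B via B→A C: +{b}
  B via B→c: +{c}
  C via C→a c: +{a}
  S via S→b A: +{b}
  S: {b}  A: {b}  B: {b,c}  C: {a}
iter 2:
  A via A→C c: +{a}
  B via B→A C: +{a}
  S: {b}  A: {a,b}  B: {a,b,c}  C: {a}
iter 3: — fixpoint
  S: {b}  A: {a,b}  B: {a,b,c}  C: {a}

FIRST(A) = ["a", "b"]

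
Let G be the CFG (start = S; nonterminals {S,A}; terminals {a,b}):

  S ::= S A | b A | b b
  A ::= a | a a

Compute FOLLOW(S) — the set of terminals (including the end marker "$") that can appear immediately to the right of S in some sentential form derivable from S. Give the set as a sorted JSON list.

Compute FIRST by fixpoint:
[1]
  A via A→a: +{a}
  S via S→b A: +{b}
  FIRST[S]={b}  FIRST[A]={a}
[2] — fixpoint
  FIRST[S]={b}  FIRST[A]={a}

FOLLOW iteration:
seed FOLLOW(S) with $
iter 1:
  S→S A: FOLLOW(S) ⊇ FIRST(A) = {a}; new: +{a}
  S→S A: FOLLOW(A) ⊇ FOLLOW(S) ⊇ {$,a}; new: +{$,a}
  FOLLOW(S)={$,a}  FOLLOW(A)={$,a}
iter 2: (stable)
  FOLLOW(S)={$,a}  FOLLOW(A)={$,a}

FOLLOW(S) = ["$", "a"]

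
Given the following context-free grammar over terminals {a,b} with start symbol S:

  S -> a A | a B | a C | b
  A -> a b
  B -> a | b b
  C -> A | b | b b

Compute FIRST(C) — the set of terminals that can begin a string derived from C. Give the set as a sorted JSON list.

Compute FIRST by fixpoint:
[1]
  A via A→a b: +{a}
  B via B→a: +{a}
  B via B→b b: +{b}
  C via C→A: +{a}
  C via C→b: +{b}
  S via S→a A: +{a}
  S via S→b: +{b}
  FIRST(S)={a,b}  FIRST(A)={a}  FIRST(B)={a,b}  FIRST(C)={a,b}
[2] (stable)
  FIRST(S)={a,b}  FIRST(A)={a}  FIRST(B)={a,b}  FIRST(C)={a,b}

FIRST(C) = ["a", "b"]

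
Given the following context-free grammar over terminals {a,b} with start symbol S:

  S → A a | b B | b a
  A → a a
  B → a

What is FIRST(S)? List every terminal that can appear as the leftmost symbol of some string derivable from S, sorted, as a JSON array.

Compute FIRST by fixpoint:
pass 1:
  A via A→a a: +{a}
  B via B→a: +{a}
  S via S→A a: +{a}
  S via S→b B: +{b}
  FIRST(S)={a,b}  FIRST(A)={a}  FIRST(B)={a}
pass 2: done
  FIRST(S)={a,b}  FIRST(A)={a}  FIRST(B)={a}

FIRST(S) = ["a", "b"]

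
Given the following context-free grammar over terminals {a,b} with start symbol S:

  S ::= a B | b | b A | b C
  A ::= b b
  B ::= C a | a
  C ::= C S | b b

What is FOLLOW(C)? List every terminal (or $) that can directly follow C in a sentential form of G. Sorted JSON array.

FIRST iteration:
iter 1:
  A via A→b b: +{b}
  B via B→a: +{a}
  C via C→b b: +{b}
  S via S→a B: +{a}
  S via S→b: +{b}
  S: {a,b}  A: {b}  B: {a}  C: {b}
iter 2:
  B via B→C a: +{b}
  S: {a,b}  A: {b}  B: {a,b}  C: {b}
iter 3: — fixpoint
  S: {a,b}  A: {b}  B: {a,b}  C: {b}

FOLLOW sets:
initialize: $ ∈ FOLLOW(S)
pass 1:
  B→C a: FOLLOW(C) ⊇ FIRST(a) = {a}; new: +{a}
  C→C S: FOLLOW(C) ⊇ FIRST(S) = {a,b}; new: +{b}
  C→C S: FOLLOW(S) ⊇ FOLLOW(C) ⊇ {a,b}; new: +{a,b}
  S→a B: FOLLOW(B) ⊇ FOLLOW(S) ⊇ {$,a,b}; new: +{$,a,b}
  S→b A: FOLLOW(A) ⊇ FOLLOW(S) ⊇ {$,a,b}; new: +{$,a,b}
  S→b C: FOLLOW(C) ⊇ FOLLOW(S) ⊇ {$,a,b}; new: +{$}
  FOLLOW(S)={$,a,b}  FOLLOW(A)={$,a,b}  FOLLOW(B)={$,a,b}  FOLLOW(C)={$,a,b}
pass 2: — fixpoint
  FOLLOW(S)={$,a,b}  FOLLOW(A)={$,a,b}  FOLLOW(B)={$,a,b}  FOLLOW(C)={$,a,b}

FOLLOW(C) = ["$", "a", "b"]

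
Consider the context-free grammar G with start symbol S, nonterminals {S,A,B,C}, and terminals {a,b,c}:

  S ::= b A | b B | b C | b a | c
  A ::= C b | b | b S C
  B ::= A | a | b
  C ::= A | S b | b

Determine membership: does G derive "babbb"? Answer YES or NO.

Convert to CNF:
  S -> T0 A | T0 B | T0 C | T0 T1 | c
  A -> C T0 | T0 X2 | b
  B -> C T0 | T0 X3 | a | b
  C -> C T0 | S T0 | T0 X4 | b
  T0 -> b
  T1 -> a
  X2 -> S C
  X3 -> S C
  X4 -> S C

CYK fill:
  [0..0]={A,B,C,T0}  "b"  orig:{A,B,C}
  [1..1]={B,T1}  "a"  orig:{B}
  [2..2]={A,B,C,T0}  "b"  orig:{A,B,C}
  [3..3]={A,B,C,T0}  "b"  orig:{A,B,C}
  [4..4]={A,B,C,T0}  "b"  orig:{A,B,C}
  [0..1]={S}  "ba"
  [1..2]=∅  "ab"
  [2..3]={A,B,C,S}  "bb"
  [3..4]={A,B,C,S}  "bb"
  [0..2]={C,X2,X3,X4}  "bab"  orig:{C}
  [1..3]=∅  "abb"
  [2..4]={A,B,C,S,X2,X3,X4}  "bbb"  orig:{A,B,C,S}
  [0..3]={A,B,C,X2,X3,X4}  "babb"  orig:{A,B,C}
  [1..4]=∅  "abbb"
  [0..4]={A,B,C,X2,X3,X4}  "babbb"  orig:{A,B,C}

S ∉ T[0,4] ⇒ NO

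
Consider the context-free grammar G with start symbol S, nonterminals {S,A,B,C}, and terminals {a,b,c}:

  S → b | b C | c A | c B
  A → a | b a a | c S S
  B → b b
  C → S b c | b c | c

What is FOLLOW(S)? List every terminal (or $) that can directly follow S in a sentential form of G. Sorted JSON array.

FIRST iteration:
iter 1:
  A via A→a: +{a}
  A via A→b a a: +{b}
  A via A→c S S: +{c}
  B via B→b b: +{b}
  C via C→b c: +{b}
  C via C→c: +{c}
  S via S→b: +{b}
  S via S→c A: +{c}
  FIRST[S]={b,c}  FIRST[A]={a,b,c}  FIRST[B]={b}  FIRST[C]={b,c}
iter 2: done
  FIRST[S]={b,c}  FIRST[A]={a,b,c}  FIRST[B]={b}  FIRST[C]={b,c}

FOLLOW iteration:
FOLLOW(S) := {$}
round 1:
  A→c S S: FOLLOW(S) ⊇ FIRST(S) = {b,c}; new: +{b,c}
  S→b C: FOLLOW(C) ⊇ FOLLOW(S) ⊇ {$,b,c}; new: +{$,b,c}
  S→c A: FOLLOW(A) ⊇ FOLLOW(S) ⊇ {$,b,c}; new: +{$,b,c}
  S→c B: FOLLOW(B) ⊇ FOLLOW(S) ⊇ {$,b,c}; new: +{$,b,c}
  S: {$,b,c}  A: {$,b,c}  B: {$,b,c}  C: {$,b,c}
round 2: (stable)
  S: {$,b,c}  A: {$,b,c}  B: {$,b,c}  C: {$,b,c}

FOLLOW(S) = ["$", "b", "c"]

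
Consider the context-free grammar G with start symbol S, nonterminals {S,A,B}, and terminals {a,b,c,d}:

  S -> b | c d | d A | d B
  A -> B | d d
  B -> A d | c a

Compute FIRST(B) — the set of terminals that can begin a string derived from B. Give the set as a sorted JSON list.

Compute FIRST by fixpoint:
iter 1:
  A via A→d d: +{d}
  B via B→A d: +{d}
  B via B→c a: +{c}
  S via S→b: +{b}
  S via S→c d: +{c}
  S via S→d A: +{d}
  FIRST(S)={b,c,d}  FIRST(A)={d}  FIRST(B)={c,d}
iter 2:
  A via A→B: +{c}
  FIRST(S)={b,c,d}  FIRST(A)={c,d}  FIRST(B)={c,d}
iter 3: (no change)
  FIRST(S)={b,c,d}  FIRST(A)={c,d}  FIRST(B)={c,d}

FIRST(B) = ["c", "d"]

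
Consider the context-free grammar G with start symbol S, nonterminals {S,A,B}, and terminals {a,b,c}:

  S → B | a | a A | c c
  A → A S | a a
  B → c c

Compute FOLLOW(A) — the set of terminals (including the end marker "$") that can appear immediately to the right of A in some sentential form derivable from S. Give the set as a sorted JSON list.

FIRST iteration:
pass 1:
  A via A→a a: +{a}
  B via B→c c: +{c}
  S via S→B: +{c}
  S via S→a: +{a}
  FIRST(S)={a,c}  FIRST(A)={a}  FIRST(B)={c}
pass 2: (no change)
  FIRST(S)={a,c}  FIRST(A)={a}  FIRST(B)={c}

FOLLOW sets:
seed FOLLOW(S) with $
[1]
  A→A S: FOLLOW(A) ⊇ FIRST(S) = {a,c}; new: +{a,c}
  A→A S: FOLLOW(S) ⊇ FOLLOW(A) ⊇ {a,c}; new: +{a,c}
  S→B: FOLLOW(B) ⊇ FOLLOW(S) ⊇ {$,a,c}; new: +{$,a,c}
  S→a A: FOLLOW(A) ⊇ FOLLOW(S) ⊇ {$,a,c}; new: +{$}
  S: {$,a,c}  A: {$,a,c}  B: {$,a,c}
[2] (no change)
  S: {$,a,c}  A: {$,a,c}  B: {$,a,c}

FOLLOW(A) = ["$", "a", "c"]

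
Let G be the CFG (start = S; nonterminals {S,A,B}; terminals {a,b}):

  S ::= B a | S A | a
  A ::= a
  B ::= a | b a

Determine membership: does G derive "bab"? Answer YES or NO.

Convert to CNF:
  S -> B T1 | S A | a
  A -> a
  B -> T0 T1 | a
  T0 -> b
  T1 -> a

CYK table (by increasing span):
  cell(0,0) b: {T0}  orig:{}
  cell(1,1) a: {A,B,S,T1}  orig:{A,B,S}
  cell(2,2) b: {T0}  orig:{}
  cell(0,1) ba: {B}
  cell(1,2) ab: ∅
  cell(0,2) bab: ∅

S ∉ T[0,2] ⇒ NO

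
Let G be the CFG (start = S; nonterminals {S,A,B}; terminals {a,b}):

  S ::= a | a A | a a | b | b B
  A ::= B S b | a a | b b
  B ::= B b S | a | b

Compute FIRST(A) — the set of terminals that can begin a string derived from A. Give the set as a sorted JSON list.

Compute FIRST by fixpoint:
pass 1:
  A via A→a a: +{a}
  A via A→b b: +{b}
  B via B→a: +{a}
  B via B→b: +{b}
  S via S→a: +{a}
  S via S→b: +{b}
  FIRST(S)={a,b}  FIRST(A)={a,b}  FIRST(B)={a,b}
pass 2: done
  FIRST(S)={a,b}  FIRST(A)={a,b}  FIRST(B)={a,b}

FIRST(A) = ["a", "b"]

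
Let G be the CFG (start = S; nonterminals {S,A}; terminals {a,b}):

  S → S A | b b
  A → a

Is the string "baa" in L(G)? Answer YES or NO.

Convert to CNF:
  S -> S A | T0 T0
  A -> a
  T0 -> b

CYK table (by increasing span):
  [0..0]={T0}  "b"  orig:{}
  [1..1]={A}  "a"
  [2..2]={A}  "a"
  [0..1]=∅  "ba"
  [1..2]=∅  "aa"
  [0..2]=∅  "baa"

S ∉ T[0,2] ⇒ NO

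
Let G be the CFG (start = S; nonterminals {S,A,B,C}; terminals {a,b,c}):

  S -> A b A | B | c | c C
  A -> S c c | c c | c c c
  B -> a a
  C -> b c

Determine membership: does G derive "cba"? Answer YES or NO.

CNF form of G:
  S -> A X5 | T0 C | T1 T1 | c
  A -> S X3 | T0 T0 | T0 X4
  B -> T1 T1
  C -> T2 T0
  T0 -> c
  T1 -> a
  T2 -> b
  X3 -> T0 T0
  X4 -> T0 T0
  X5 -> T2 A

Fill CYK table bottom-up:
  [0..0]={S,T0}  "c"  orig:{S}
  [1..1]={T2}  "b"  orig:{}
  [2..2]={T1}  "a"  orig:{}
  [0..1]=∅  "cb"
  [1..2]=∅  "ba"
  [0..2]=∅  "cba"

S ∉ T[0,2] ⇒ NO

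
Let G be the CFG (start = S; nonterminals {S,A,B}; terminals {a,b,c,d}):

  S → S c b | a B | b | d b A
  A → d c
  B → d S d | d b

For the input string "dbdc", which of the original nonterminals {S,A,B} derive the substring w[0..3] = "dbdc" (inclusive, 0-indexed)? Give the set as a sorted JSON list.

Convert to CNF:
  S -> S X5 | T0 X6 | T3 B | b
  A -> T0 T1
  B -> T0 T2 | T0 X4
  T0 -> d
  T1 -> c
  T2 -> b
  T3 -> a
  X4 -> S T0
  X5 -> T1 T2
  X6 -> T2 A

Fill CYK table bottom-up, restricted to cells inside w[0..3]:
  cell(0,0) d: {T0}  orig:{}
  cell(1,1) b: {S,T2}  orig:{S}
  cell(2,2) d: {T0}  orig:{}
  cell(3,3) c: {T1}  orig:{}
  cell(0,1) db: {B}
  cell(1,2) bd: {X4}  orig:{}
  cell(2,3) dc: {A}
  cell(0,2) dbd: {B}
  cell(1,3) bdc: {X6}  orig:{}
  cell(0,3) dbdc: {S}

Original NTs in T[0,3] deriving "dbdc": ["S"]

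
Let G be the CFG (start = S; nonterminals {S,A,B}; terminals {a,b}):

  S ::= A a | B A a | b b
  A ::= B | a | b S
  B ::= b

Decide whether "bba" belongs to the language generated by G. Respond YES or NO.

CNF form of G:
  S -> A T1 | B X2 | T0 T0
  A -> T0 S | a | b
  B -> b
  T0 -> b
  T1 -> a
  X2 -> A T1

CYK table (by increasing span):
  [0..0]={A,B,T0}  "b"  orig:{A,B}
  [1..1]={A,B,T0}  "b"  orig:{A,B}
  [2..2]={A,T1}  "a"  orig:{A}
  [0..1]={S}  "bb"
  [1..2]={S,X2}  "ba"  orig:{S}
  [0..2]={A,S}  "bba"

S ∈ T[0,2] ⇒ YES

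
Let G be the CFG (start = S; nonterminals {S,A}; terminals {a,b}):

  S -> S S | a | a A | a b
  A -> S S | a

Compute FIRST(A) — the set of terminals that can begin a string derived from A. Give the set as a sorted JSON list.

Compute FIRST by fixpoint:
round 1:
  A via A→a: +{a}
  S via S→a: +{a}
  FIRST[S]={a}  FIRST[A]={a}
round 2: done
  FIRST[S]={a}  FIRST[A]={a}

FIRST(A) = ["a"]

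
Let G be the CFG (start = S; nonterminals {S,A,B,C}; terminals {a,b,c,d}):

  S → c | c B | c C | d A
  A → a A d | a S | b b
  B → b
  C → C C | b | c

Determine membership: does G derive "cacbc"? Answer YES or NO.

Convert to CNF:
  S -> T1 A | T3 B | T3 C | c
  A -> T0 S | T0 X4 | T2 T2
  B -> b
  C -> C C | b | c
  T0 -> a
  T1 -> d
  T2 -> b
  T3 -> c
  X4 -> A T1

Fill CYK table bottom-up:
  [0..0]={C,S,T3}  "c"  orig:{C,S}
  [1..1]={T0}  "a"  orig:{}
  [2..2]={C,S,T3}  "c"  orig:{C,S}
  [3..3]={B,C,T2}  "b"  orig:{B,C}
  [4..4]={C,S,T3}  "c"  orig:{C,S}
  [0..1]=∅  "ca"
  [1..2]={A}  "ac"
  [2..3]={C,S}  "cb"
  [3..4]={C}  "bc"
  [0..2]=∅  "cac"
  [1..3]={A}  "acb"
  [2..4]={C,S}  "cbc"
  [0..3]=∅  "cacb"
  [1..4]={A}  "acbc"
  [0..4]=∅  "cacbc"

S ∉ T[0,4] ⇒ NO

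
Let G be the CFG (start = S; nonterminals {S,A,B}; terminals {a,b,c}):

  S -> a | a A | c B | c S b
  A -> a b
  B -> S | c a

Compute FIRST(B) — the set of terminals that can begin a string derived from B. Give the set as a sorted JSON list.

FIRST sets, iterate to fixpoint:
round 1:
  A via A→a b: +{a}
  B via B→c a: +{c}
  S via S→a: +{a}
  S via S→c B: +{c}
  FIRST(S)={a,c}  FIRST(A)={a}  FIRST(B)={c}
round 2:
  B via B→S: +{a}
  FIRST(S)={a,c}  FIRST(A)={a}  FIRST(B)={a,c}
round 3: (stable)
  FIRST(S)={a,c}  FIRST(A)={a}  FIRST(B)={a,c}

FIRST(B) = ["a", "c"]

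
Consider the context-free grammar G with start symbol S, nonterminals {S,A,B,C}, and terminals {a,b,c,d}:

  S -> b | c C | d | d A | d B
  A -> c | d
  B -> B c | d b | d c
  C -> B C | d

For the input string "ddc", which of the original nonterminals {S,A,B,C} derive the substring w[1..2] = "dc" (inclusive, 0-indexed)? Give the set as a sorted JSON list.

CNF form of G:
  S -> T0 C | T1 A | T1 B | b | d
  A -> c | d
  B -> B T0 | T1 T0 | T1 T2
  C -> B C | d
  T0 -> c
  T1 -> d
  T2 -> b

CYK fill (cells [i..j] with 1 ≤ i ≤ j ≤ 2 only):
  cell(1,1) d: {A,C,S,T1}  orig:{A,C,S}
  cell(2,2) c: {A,T0}  orig:{A}
  cell(1,2) dc: {B,S}

Original NTs in T[1,2] deriving "dc": ["B", "S"]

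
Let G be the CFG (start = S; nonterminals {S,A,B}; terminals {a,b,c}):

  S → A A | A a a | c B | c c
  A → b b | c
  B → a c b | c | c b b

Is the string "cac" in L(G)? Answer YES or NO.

Convert to CNF:
  S -> A A | A X5 | T2 B | T2 T2
  A -> T0 T0 | c
  B -> T1 X3 | T2 X4 | c
  T0 -> b
  T1 -> a
  T2 -> c
  X3 -> T2 T0
  X4 -> T0 T0
  X5 -> T1 T1

Fill CYK table bottom-up:
  [0..0]={A,B,T2}  "c"  orig:{A,B}
  [1..1]={T1}  "a"  orig:{}
  [2..2]={A,B,T2}  "c"  orig:{A,B}
  [0..1]=∅  "ca"
  [1..2]=∅  "ac"
  [0..2]=∅  "cac"

S ∉ T[0,2] ⇒ NO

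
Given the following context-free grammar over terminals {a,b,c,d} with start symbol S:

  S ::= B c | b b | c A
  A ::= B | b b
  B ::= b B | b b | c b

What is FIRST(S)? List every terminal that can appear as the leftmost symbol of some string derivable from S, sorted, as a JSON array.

Compute FIRST by fixpoint:
[1]
  A via A→b b: +{b}
  B via B→b B: +{b}
  B via B→c b: +{c}
  S via S→B c: +{b,c}
  S: {b,c}  A: {b}  B: {b,c}
[2]
  A via A→B: +{c}
  S: {b,c}  A: {b,c}  B: {b,c}
[3] done
  S: {b,c}  A: {b,c}  B: {b,c}

FIRST(S) = ["b", "c"]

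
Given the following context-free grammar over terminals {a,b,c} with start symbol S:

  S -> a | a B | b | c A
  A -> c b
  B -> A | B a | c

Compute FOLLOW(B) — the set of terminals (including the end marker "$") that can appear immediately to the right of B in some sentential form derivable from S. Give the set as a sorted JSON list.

Compute FIRST by fixpoint:
iter 1:
  A via A→c b: +{c}
  B via B→A: +{c}
  S via S→a: +{a}
  S via S→b: +{b}
  S via S→c A: +{c}
  FIRST[S]={a,b,c}  FIRST[A]={c}  FIRST[B]={c}
iter 2: (no change)
  FIRST[S]={a,b,c}  FIRST[A]={c}  FIRST[B]={c}

FOLLOW iteration:
initialize: $ ∈ FOLLOW(S)
[1]
  B→B a: FOLLOW(B) ⊇ FIRST(a) = {a}; new: +{a}
  S→a B: FOLLOW(B) ⊇ FOLLOW(S) ⊇ {$}; new: +{$}
  S→c A: FOLLOW(A) ⊇ FOLLOW(S) ⊇ {$}; new: +{$}
  FOLLOW[S]={$}  FOLLOW[A]={$}  FOLLOW[B]={$,a}
[2]
  B→A: FOLLOW(A) ⊇ FOLLOW(B) ⊇ {$,a}; new: +{a}
  FOLLOW[S]={$}  FOLLOW[A]={$,a}  FOLLOW[B]={$,a}
[3] (stable)
  FOLLOW[S]={$}  FOLLOW[A]={$,a}  FOLLOW[B]={$,a}

FOLLOW(B) = ["$", "a"]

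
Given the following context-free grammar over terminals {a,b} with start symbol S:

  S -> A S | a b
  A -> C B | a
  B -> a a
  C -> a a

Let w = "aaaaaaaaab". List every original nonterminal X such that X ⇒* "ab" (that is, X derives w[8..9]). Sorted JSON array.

CNF form of G:
  S -> A S | T0 T1
  A -> C B | a
  B -> T0 T0
  C -> T0 T0
  T0 -> a
  T1 -> b

CYK fill, restricted to cells inside w[8..9]:
  [8..8]={A,T0}  "a"  orig:{A}
  [9..9]={T1}  "b"  orig:{}
  [8..9]={S}  "ab"

Original NTs in T[8,9] deriving "ab": ["S"]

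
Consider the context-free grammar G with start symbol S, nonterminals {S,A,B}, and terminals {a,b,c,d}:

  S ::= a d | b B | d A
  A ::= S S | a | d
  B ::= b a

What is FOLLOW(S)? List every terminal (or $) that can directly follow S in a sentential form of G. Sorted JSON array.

FIRST sets, iterate to fixpoint:
pass 1:
  A via A→a: +{a}
  A via A→d: +{d}
  B via B→b a: +{b}
  S via S→a d: +{a}
  S via S→b B: +{b}
  S via S→d A: +{d}
  S: {a,b,d}  A: {a,d}  B: {b}
pass 2:
  A via A→S S: +{b}
  S: {a,b,d}  A: {a,b,d}  B: {b}
pass 3: (no change)
  S: {a,b,d}  A: {a,b,d}  B: {b}

FOLLOW sets:
FOLLOW(S) := {$}
round 1:
  A→S S: FOLLOW(S) ⊇ FIRST(S) = {a,b,d}; new: +{a,b,d}
  S→b B: FOLLOW(B) ⊇ FOLLOW(S) ⊇ {$,a,b,d}; new: +{$,a,b,d}
  S→d A: FOLLOW(A) ⊇ FOLLOW(S) ⊇ {$,a,b,d}; new: +{$,a,b,d}
  FOLLOW[S]={$,a,b,d}  FOLLOW[A]={$,a,b,d}  FOLLOW[B]={$,a,b,d}
round 2: (stable)
  FOLLOW[S]={$,a,b,d}  FOLLOW[A]={$,a,b,d}  FOLLOW[B]={$,a,b,d}

FOLLOW(S) = ["$", "a", "b", "d"]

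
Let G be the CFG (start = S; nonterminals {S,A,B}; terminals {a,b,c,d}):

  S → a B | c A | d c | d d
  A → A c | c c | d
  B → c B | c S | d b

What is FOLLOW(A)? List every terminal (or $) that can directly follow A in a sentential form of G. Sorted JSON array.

FIRST iteration:
iter 1:
  A via A→c c: +{c}
  A via A→d: +{d}
  B via B→c B: +{c}
  B via B→d b: +{d}
  S via S→a B: +{a}
  S via S→c A: +{c}
  S via S→d c: +{d}
  S: {a,c,d}  A: {c,d}  B: {c,d}
iter 2: (stable)
  S: {a,c,d}  A: {c,d}  B: {c,d}

FOLLOW iteration:
FOLLOW(S) := {$}
round 1:
  A→A c: FOLLOW(A) ⊇ FIRST(c) = {c}; new: +{c}
  S→a B: FOLLOW(B) ⊇ FOLLOW(S) ⊇ {$}; new: +{$}
  S→c A: FOLLOW(A) ⊇ FOLLOW(S) ⊇ {$}; new: +{$}
  S: {$}  A: {$,c}  B: {$}
round 2: (no change)
  S: {$}  A: {$,c}  B: {$}

FOLLOW(A) = ["$", "c"]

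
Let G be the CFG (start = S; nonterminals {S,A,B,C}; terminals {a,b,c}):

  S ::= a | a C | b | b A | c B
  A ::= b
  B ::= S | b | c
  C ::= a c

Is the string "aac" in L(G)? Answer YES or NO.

CNF form of G:
  S -> T0 C | T1 A | T2 B | a | b
  A -> b
  B -> T0 C | T1 A | T2 B | a | b | c
  C -> T0 T2
  T0 -> a
  T1 -> b
  T2 -> c

Fill CYK table bottom-up:
  [0..0]={B,S,T0}  "a"  orig:{B,S}
  [1..1]={B,S,T0}  "a"  orig:{B,S}
  [2..2]={B,T2}  "c"  orig:{B}
  [0..1]=∅  "aa"
  [1..2]={C}  "ac"
  [0..2]={B,S}  "aac"

S ∈ T[0,2] ⇒ YES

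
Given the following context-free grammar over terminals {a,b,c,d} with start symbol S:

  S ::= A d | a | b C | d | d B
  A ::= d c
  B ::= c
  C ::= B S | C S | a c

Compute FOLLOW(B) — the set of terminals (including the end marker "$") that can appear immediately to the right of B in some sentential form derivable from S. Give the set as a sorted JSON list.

FIRST iteration:
iter 1:
  A via A→d c: +{d}
  B via B→c: +{c}
  C via C→B S: +{c}
  C via C→a c: +{a}
  S via S→A d: +{d}
  S via S→a: +{a}
  S via S→b C: +{b}
  FIRST[S]={a,b,d}  FIRST[A]={d}  FIRST[B]={c}  FIRST[C]={a,c}
iter 2: (no change)
  FIRST[S]={a,b,d}  FIRST[A]={d}  FIRST[B]={c}  FIRST[C]={a,c}

Compute FOLLOW by fixpoint:
FOLLOW(S) := {$}
[1]
  C→B S: FOLLOW(B) ⊇ FIRST(S) = {a,b,d}; new: +{a,b,d}
  C→C S: FOLLOW(C) ⊇ FIRST(S) = {a,b,d}; new: +{a,b,d}
  C→C S: FOLLOW(S) ⊇ FOLLOW(C) ⊇ {a,b,d}; new: +{a,b,d}
  S→A d: FOLLOW(A) ⊇ FIRST(d) = {d}; new: +{d}
  S→b C: FOLLOW(C) ⊇ FOLLOW(S) ⊇ {$,a,b,d}; new: +{$}
  S→d B: FOLLOW(B) ⊇ FOLLOW(S) ⊇ {$,a,b,d}; new: +{$}
  FOLLOW(S)={$,a,b,d}  FOLLOW(A)={d}  FOLLOW(B)={$,a,b,d}  FOLLOW(C)={$,a,b,d}
[2] done
  FOLLOW(S)={$,a,b,d}  FOLLOW(A)={d}  FOLLOW(B)={$,a,b,d}  FOLLOW(C)={$,a,b,d}

FOLLOW(B) = ["$", "a", "b", "d"]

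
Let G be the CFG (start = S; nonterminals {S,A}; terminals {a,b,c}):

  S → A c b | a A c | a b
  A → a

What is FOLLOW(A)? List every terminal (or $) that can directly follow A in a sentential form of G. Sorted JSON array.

FIRST iteration:
pass 1:
  A via A→a: +{a}
  S via S→A c b: +{a}
  FIRST[S]={a}  FIRST[A]={a}
pass 2: — fixpoint
  FIRST[S]={a}  FIRST[A]={a}

FOLLOW sets:
initialize: $ ∈ FOLLOW(S)
iter 1:
  S→A c b: FOLLOW(A) ⊇ FIRST(c) = {c}; new: +{c}
  FOLLOW(S)={$}  FOLLOW(A)={c}
iter 2: done
  FOLLOW(S)={$}  FOLLOW(A)={c}

FOLLOW(A) = ["c"]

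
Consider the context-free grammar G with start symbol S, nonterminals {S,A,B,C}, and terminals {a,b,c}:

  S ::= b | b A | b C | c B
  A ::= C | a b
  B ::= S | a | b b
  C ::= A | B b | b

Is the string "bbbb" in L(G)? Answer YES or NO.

CNF form of G:
  S -> T0 A | T0 C | T2 B | b
  A -> B T0 | T1 T0 | b
  B -> T0 A | T0 C | T0 T0 | T2 B | a | b
  C -> B T0 | T1 T0 | b
  T0 -> b
  T1 -> a
  T2 -> c

CYK fill:
  T[0,0] 'b' = {A,B,C,S,T0}  orig:{A,B,C,S}
  T[1,1] 'b' = {A,B,C,S,T0}  orig:{A,B,C,S}
  T[2,2] 'b' = {A,B,C,S,T0}  orig:{A,B,C,S}
  T[3,3] 'b' = {A,B,C,S,T0}  orig:{A,B,C,S}
  T[0,1] 'bb' = {A,B,C,S}
  T[1,2] 'bb' = {A,B,C,S}
  T[2,3] 'bb' = {A,B,C,S}
  T[0,2] 'bbb' = {A,B,C,S}
  T[1,3] 'bbb' = {A,B,C,S}
  T[0,3] 'bbbb' = {A,B,C,S}

S ∈ T[0,3] ⇒ YES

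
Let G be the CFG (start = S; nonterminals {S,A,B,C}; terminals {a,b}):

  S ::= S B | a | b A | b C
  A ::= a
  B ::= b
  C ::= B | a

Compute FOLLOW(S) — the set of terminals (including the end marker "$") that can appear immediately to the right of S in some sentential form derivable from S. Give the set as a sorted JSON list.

Compute FIRST by fixpoint:
iter 1:
  A via A→a: +{a}
  B via B→b: +{b}
  C via C→B: +{b}
  C via C→a: +{a}
  S via S→a: +{a}
  S via S→b A: +{b}
  S: {a,b}  A: {a}  B: {b}  C: {a,b}
iter 2: — fixpoint
  S: {a,b}  A: {a}  B: {b}  C: {a,b}

Compute FOLLOW by fixpoint:
initialize: $ ∈ FOLLOW(S)
iter 1:
  S→S B: FOLLOW(S) ⊇ FIRST(B) = {b}; new: +{b}
  S→S B: FOLLOW(B) ⊇ FOLLOW(S) ⊇ {$,b}; new: +{$,b}
  S→b A: FOLLOW(A) ⊇ FOLLOW(S) ⊇ {$,b}; new: +{$,b}
  S→b C: FOLLOW(C) ⊇ FOLLOW(S) ⊇ {$,b}; new: +{$,b}
  FOLLOW[S]={$,b}  FOLLOW[A]={$,b}  FOLLOW[B]={$,b}  FOLLOW[C]={$,b}
iter 2: (stable)
  FOLLOW[S]={$,b}  FOLLOW[A]={$,b}  FOLLOW[B]={$,b}  FOLLOW[C]={$,b}

FOLLOW(S) = ["$", "b"]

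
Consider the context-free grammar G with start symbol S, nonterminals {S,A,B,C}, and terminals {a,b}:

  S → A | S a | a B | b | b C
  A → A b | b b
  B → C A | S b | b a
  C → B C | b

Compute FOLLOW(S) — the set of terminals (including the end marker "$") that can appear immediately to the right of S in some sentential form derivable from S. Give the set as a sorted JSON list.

FIRST iteration:
[1]
  A via A→b b: +{b}
  B via B→b a: +{b}
  C via C→B C: +{b}
  S via S→A: +{b}
  S via S→a B: +{a}
  FIRST(S)={a,b}  FIRST(A)={b}  FIRST(B)={b}  FIRST(C)={b}
[2]
  B via B→S b: +{a}
  C via C→B C: +{a}
  FIRST(S)={a,b}  FIRST(A)={b}  FIRST(B)={a,b}  FIRST(C)={a,b}
[3] (no change)
  FIRST(S)={a,b}  FIRST(A)={b}  FIRST(B)={a,b}  FIRST(C)={a,b}

FOLLOW sets:
seed FOLLOW(S) with $
[1]
  A→A b: FOLLOW(A) ⊇ FIRST(b) = {b}; new: +{b}
  B→C A: FOLLOW(C) ⊇ FIRST(A) = {b}; new: +{b}
  B→S b: FOLLOW(S) ⊇ FIRST(b) = {b}; new: +{b}
  C→B C: FOLLOW(B) ⊇ FIRST(C) = {a,b}; new: +{a,b}
  S→A: FOLLOW(A) ⊇ FOLLOW(S) ⊇ {$,b}; new: +{$}
  S→S a: FOLLOW(S) ⊇ FIRST(a) = {a}; new: +{a}
  S→a B: FOLLOW(B) ⊇ FOLLOW(S) ⊇ {$,a,b}; new: +{$}
  S→b C: FOLLOW(C) ⊇ FOLLOW(S) ⊇ {$,a,b}; new: +{$,a}
  FOLLOW[S]={$,a,b}  FOLLOW[A]={$,b}  FOLLOW[B]={$,a,b}  FOLLOW[C]={$,a,b}
[2]
  B→C A: FOLLOW(A) ⊇ FOLLOW(B) ⊇ {$,a,b}; new: +{a}
  FOLLOW[S]={$,a,b}  FOLLOW[A]={$,a,b}  FOLLOW[B]={$,a,b}  FOLLOW[C]={$,a,b}
[3] — fixpoint
  FOLLOW[S]={$,a,b}  FOLLOW[A]={$,a,b}  FOLLOW[B]={$,a,b}  FOLLOW[C]={$,a,b}

FOLLOW(S) = ["$", "a", "b"]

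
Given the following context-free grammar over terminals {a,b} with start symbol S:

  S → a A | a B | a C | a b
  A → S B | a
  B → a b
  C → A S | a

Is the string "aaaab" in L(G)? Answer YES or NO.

CNF form of G:
  S -> T0 A | T0 B | T0 C | T0 T1
  A -> S B | a
  B -> T0 T1
  C -> A S | a
  T0 -> a
  T1 -> b

Fill CYK table bottom-up:
  T[0,0] 'a' = {A,C,T0}  orig:{A,C}
  T[1,1] 'a' = {A,C,T0}  orig:{A,C}
  T[2,2] 'a' = {A,C,T0}  orig:{A,C}
  T[3,3] 'a' = {A,C,T0}  orig:{A,C}
  T[4,4] 'b' = {T1}  orig:{}
  T[0,1] 'aa' = {S}
  T[1,2] 'aa' = {S}
  T[2,3] 'aa' = {S}
  T[3,4] 'ab' = {B,S}
  T[0,2] 'aaa' = {C}
  T[1,3] 'aaa' = {C}
  T[2,4] 'aab' = {C,S}
  T[0,3] 'aaaa' = {S}
  T[1,4] 'aaab' = {A,C,S}
  T[0,4] 'aaaab' = {C,S}

S ∈ T[0,4] ⇒ YES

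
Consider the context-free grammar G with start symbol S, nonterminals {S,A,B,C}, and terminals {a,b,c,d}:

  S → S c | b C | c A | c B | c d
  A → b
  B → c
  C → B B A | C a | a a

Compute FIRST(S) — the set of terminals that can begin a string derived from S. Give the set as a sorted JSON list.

FIRST iteration:
pass 1:
  A via A→b: +{b}
  B via B→c: +{c}
  C via C→B B A: +{c}
  C via C→a a: +{a}
  S via S→b C: +{b}
  S via S→c A: +{c}
  S: {b,c}  A: {b}  B: {c}  C: {a,c}
pass 2: (no change)
  S: {b,c}  A: {b}  B: {c}  C: {a,c}

FIRST(S) = ["b", "c"]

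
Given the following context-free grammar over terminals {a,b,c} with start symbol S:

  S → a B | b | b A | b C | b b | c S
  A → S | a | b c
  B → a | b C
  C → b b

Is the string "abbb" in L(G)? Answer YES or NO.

CNF form of G:
  S -> T0 B | T1 A | T1 C | T1 T1 | T2 S | b
  A -> T0 B | T1 A | T1 C | T1 T1 | T1 T2 | T2 S | a | b
  B -> T1 C | a
  C -> T1 T1
  T0 -> a
  T1 -> b
  T2 -> c

CYK table (by increasing span):
  cell(0,0) a: {A,B,T0}  orig:{A,B}
  cell(1,1) b: {A,S,T1}  orig:{A,S}
  cell(2,2) b: {A,S,T1}  orig:{A,S}
  cell(3,3) b: {A,S,T1}  orig:{A,S}
  cell(0,1) ab: ∅
  cell(1,2) bb: {A,C,S}
  cell(2,3) bb: {A,C,S}
  cell(0,2) abb: ∅
  cell(1,3) bbb: {A,B,S}
  cell(0,3) abbb: {A,S}

S ∈ T[0,3] ⇒ YES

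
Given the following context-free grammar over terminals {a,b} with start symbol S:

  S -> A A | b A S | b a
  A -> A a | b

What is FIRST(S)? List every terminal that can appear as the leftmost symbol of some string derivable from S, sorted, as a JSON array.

FIRST iteration:
iter 1:
  A via A→b: +{b}
  S via S→A A: +{b}
  FIRST[S]={b}  FIRST[A]={b}
iter 2: — fixpoint
  FIRST[S]={b}  FIRST[A]={b}

FIRST(S) = ["b"]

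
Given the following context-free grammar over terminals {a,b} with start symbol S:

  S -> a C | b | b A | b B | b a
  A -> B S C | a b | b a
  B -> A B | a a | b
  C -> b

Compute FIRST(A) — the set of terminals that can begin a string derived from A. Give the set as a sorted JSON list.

FIRST sets, iterate to fixpoint:
round 1:
  A via A→a b: +{a}
  A via A→b a: +{b}
  B via B→A B: +{a,b}
  C via C→b: +{b}
  S via S→a C: +{a}
  S via S→b: +{b}
  S: {a,b}  A: {a,b}  B: {a,b}  C: {b}
round 2: (no change)
  S: {a,b}  A: {a,b}  B: {a,b}  C: {b}

FIRST(A) = ["a", "b"]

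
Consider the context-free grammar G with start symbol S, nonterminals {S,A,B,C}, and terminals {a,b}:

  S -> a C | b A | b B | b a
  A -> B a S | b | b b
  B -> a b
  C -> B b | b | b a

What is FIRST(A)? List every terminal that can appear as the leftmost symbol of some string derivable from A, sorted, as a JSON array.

FIRST iteration:
round 1:
  A via A→b: +{b}
  B via B→a b: +{a}
  C via C→B b: +{a}
  C via C→b: +{b}
  S via S→a C: +{a}
  S via S→b A: +{b}
  S: {a,b}  A: {b}  B: {a}  C: {a,b}
round 2:
  A via A→B a S: +{a}
  S: {a,b}  A: {a,b}  B: {a}  C: {a,b}
round 3: (no change)
  S: {a,b}  A: {a,b}  B: {a}  C: {a,b}

FIRST(A) = ["a", "b"]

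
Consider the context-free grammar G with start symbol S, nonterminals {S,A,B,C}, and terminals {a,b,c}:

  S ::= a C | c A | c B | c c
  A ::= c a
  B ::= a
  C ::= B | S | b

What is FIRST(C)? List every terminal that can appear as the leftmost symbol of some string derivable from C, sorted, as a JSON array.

FIRST sets, iterate to fixpoint:
pass 1:
  A via A→c a: +{c}
  B via B→a: +{a}
  C via C→B: +{a}
  C via C→b: +{b}
  S via S→a C: +{a}
  S via S→c A: +{c}
  S: {a,c}  A: {c}  B: {a}  C: {a,b}
pass 2:
  C via C→S: +{c}
  S: {a,c}  A: {c}  B: {a}  C: {a,b,c}
pass 3: (stable)
  S: {a,c}  A: {c}  B: {a}  C: {a,b,c}

FIRST(C) = ["a", "b", "c"]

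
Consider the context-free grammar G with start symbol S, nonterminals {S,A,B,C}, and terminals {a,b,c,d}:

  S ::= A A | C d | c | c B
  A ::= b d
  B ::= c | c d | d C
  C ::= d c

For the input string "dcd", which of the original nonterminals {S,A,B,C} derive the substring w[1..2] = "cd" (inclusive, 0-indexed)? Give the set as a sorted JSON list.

Convert to CNF:
  S -> A A | C T1 | T2 B | c
  A -> T0 T1
  B -> T1 C | T2 T1 | c
  C -> T1 T2
  T0 -> b
  T1 -> d
  T2 -> c

Fill CYK table bottom-up — only the sub-triangle for w[1..2]:
  [1..1]={B,S,T2}  "c"  orig:{B,S}
  [2..2]={T1}  "d"  orig:{}
  [1..2]={B}  "cd"

Original NTs in T[1,2] deriving "cd": ["B"]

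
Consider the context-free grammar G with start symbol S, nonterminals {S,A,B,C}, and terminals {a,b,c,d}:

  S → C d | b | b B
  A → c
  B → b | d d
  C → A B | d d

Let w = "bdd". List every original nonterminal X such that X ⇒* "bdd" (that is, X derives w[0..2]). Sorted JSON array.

Convert to CNF:
  S -> C T0 | T1 B | b
  A -> c
  B -> T0 T0 | b
  C -> A B | T0 T0
  T0 -> d
  T1 -> b

CYK table (by increasing span), restricted to cells inside w[0..2]:
  cell(0,0) b: {B,S,T1}  orig:{B,S}
  cell(1,1) d: {T0}  orig:{}
  cell(2,2) d: {T0}  orig:{}
  cell(0,1) bd: ∅
  cell(1,2) dd: {B,C}
  cell(0,2) bdd: {S}

Original NTs in T[0,2] deriving "bdd": ["S"]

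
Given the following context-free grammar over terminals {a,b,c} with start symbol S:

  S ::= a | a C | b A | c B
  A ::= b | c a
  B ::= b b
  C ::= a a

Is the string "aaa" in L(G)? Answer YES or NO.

Convert to CNF:
  S -> T0 B | T1 C | T2 A | a
  A -> T0 T1 | b
  B -> T2 T2
  C -> T1 T1
  T0 -> c
  T1 -> a
  T2 -> b

CYK fill:
  T[0,0] 'a' = {S,T1}  orig:{S}
  T[1,1] 'a' = {S,T1}  orig:{S}
  T[2,2] 'a' = {S,T1}  orig:{S}
  T[0,1] 'aa' = {C}
  T[1,2] 'aa' = {C}
  T[0,2] 'aaa' = {S}

S ∈ T[0,2] ⇒ YES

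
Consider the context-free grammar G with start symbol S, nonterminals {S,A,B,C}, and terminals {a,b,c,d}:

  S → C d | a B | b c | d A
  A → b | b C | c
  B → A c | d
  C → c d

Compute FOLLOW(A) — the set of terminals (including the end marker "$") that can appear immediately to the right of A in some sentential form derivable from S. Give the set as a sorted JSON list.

Compute FIRST by fixpoint:
[1]
  A via A→b: +{b}
  A via A→c: +{c}
  B via B→A c: +{b,c}
  B via B→d: +{d}
  C via C→c d: +{c}
  S via S→C d: +{c}
  S via S→a B: +{a}
  S via S→b c: +{b}
  S via S→d A: +{d}
  S: {a,b,c,d}  A: {b,c}  B: {b,c,d}  C: {c}
[2] — fixpoint
  S: {a,b,c,d}  A: {b,c}  B: {b,c,d}  C: {c}

FOLLOW iteration:
seed FOLLOW(S) with $
iter 1:
  B→A c: FOLLOW(A) ⊇ FIRST(c) = {c}; new: +{c}
  S→C d: FOLLOW(C) ⊇ FIRST(d) = {d}; new: +{d}
  S→a B: FOLLOW(B) ⊇ FOLLOW(S) ⊇ {$}; new: +{$}
  S→d A: FOLLOW(A) ⊇ FOLLOW(S) ⊇ {$}; new: +{$}
  S: {$}  A: {$,c}  B: {$}  C: {d}
iter 2:
  A→b C: FOLLOW(C) ⊇ FOLLOW(A) ⊇ {$,c}; new: +{$,c}
  S: {$}  A: {$,c}  B: {$}  C: {$,c,d}
iter 3: (stable)
  S: {$}  A: {$,c}  B: {$}  C: {$,c,d}

FOLLOW(A) = ["$", "c"]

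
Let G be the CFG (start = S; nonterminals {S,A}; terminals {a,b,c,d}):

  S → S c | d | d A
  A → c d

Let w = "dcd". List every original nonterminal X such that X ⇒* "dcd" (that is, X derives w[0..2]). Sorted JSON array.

CNF form of G:
  S -> S T0 | T1 A | d
  A -> T0 T1
  T0 -> c
  T1 -> d

CYK table (by increasing span) (cells [i..j] with 0 ≤ i ≤ j ≤ 2 only):
  cell(0,0) d: {S,T1}  orig:{S}
  cell(1,1) c: {T0}  orig:{}
  cell(2,2) d: {S,T1}  orig:{S}
  cell(0,1) dc: {S}
  cell(1,2) cd: {A}
  cell(0,2) dcd: {S}

Original NTs in T[0,2] deriving "dcd": ["S"]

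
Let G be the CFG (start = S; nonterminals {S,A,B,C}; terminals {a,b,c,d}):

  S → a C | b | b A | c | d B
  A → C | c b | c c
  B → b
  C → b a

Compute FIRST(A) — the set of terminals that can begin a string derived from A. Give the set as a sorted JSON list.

FIRST sets, iterate to fixpoint:
iter 1:
  A via A→c b: +{c}
  B via B→b: +{b}
  C via C→b a: +{b}
  S via S→a C: +{a}
  S via S→b: +{b}
  S via S→c: +{c}
  S via S→d B: +{d}
  S: {a,b,c,d}  A: {c}  B: {b}  C: {b}
iter 2:
  A via A→C: +{b}
  S: {a,b,c,d}  A: {b,c}  B: {b}  C: {b}
iter 3: (stable)
  S: {a,b,c,d}  A: {b,c}  B: {b}  C: {b}

FIRST(A) = ["b", "c"]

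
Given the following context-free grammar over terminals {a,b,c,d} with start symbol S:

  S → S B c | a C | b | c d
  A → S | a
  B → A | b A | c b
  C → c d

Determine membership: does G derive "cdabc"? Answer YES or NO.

Convert to CNF:
  S -> S X6 | T0 T2 | T1 C | b
  A -> S X4 | T0 T2 | T1 C | a | b
  B -> S X5 | T0 T2 | T0 T3 | T1 C | T3 A | a | b
  C -> T0 T2
  T0 -> c
  T1 -> a
  T2 -> d
  T3 -> b
  X4 -> B T0
  X5 -> B T0
  X6 -> B T0

CYK fill:
  cell(0,0) c: {T0}  orig:{}
  cell(1,1) d: {T2}  orig:{}
  cell(2,2) a: {A,B,T1}  orig:{A,B}
  cell(3,3) b: {A,B,S,T3}  orig:{A,B,S}
  cell(4,4) c: {T0}  orig:{}
  cell(0,1) cd: {A,B,C,S}
  cell(1,2) da: ∅
  cell(2,3) ab: ∅
  cell(3,4) bc: {X4,X5,X6}  orig:{}
  cell(0,2) cda: ∅
  cell(1,3) dab: ∅
  cell(2,4) abc: ∅
  cell(0,3) cdab: ∅
  cell(1,4) dabc: ∅
  cell(0,4) cdabc: ∅

S ∉ T[0,4] ⇒ NO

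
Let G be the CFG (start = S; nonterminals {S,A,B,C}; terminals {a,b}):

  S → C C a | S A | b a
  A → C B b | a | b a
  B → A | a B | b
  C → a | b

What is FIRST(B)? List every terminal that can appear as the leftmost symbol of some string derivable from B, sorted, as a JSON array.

FIRST sets, iterate to fixpoint:
pass 1:
  A via A→a: +{a}
  A via A→b a: +{b}
  B via B→A: +{a,b}
  C via C→a: +{a}
  C via C→b: +{b}
  S via S→C C a: +{a,b}
  S: {a,b}  A: {a,b}  B: {a,b}  C: {a,b}
pass 2: (no change)
  S: {a,b}  A: {a,b}  B: {a,b}  C: {a,b}

FIRST(B) = ["a", "b"]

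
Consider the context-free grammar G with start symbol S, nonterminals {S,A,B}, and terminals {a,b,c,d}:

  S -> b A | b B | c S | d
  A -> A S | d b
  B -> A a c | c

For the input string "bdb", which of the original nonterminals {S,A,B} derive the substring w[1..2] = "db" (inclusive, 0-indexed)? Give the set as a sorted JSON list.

CNF form of G:
  S -> T1 A | T1 B | T3 S | d
  A -> A S | T0 T1
  B -> A X4 | c
  T0 -> d
  T1 -> b
  T2 -> a
  T3 -> c
  X4 -> T2 T3

CYK fill (cells [i..j] with 1 ≤ i ≤ j ≤ 2 only):
  T[1,1] 'd' = {S,T0}  orig:{S}
  T[2,2] 'b' = {T1}  orig:{}
  T[1,2] 'db' = {A}

Original NTs in T[1,2] deriving "db": ["A"]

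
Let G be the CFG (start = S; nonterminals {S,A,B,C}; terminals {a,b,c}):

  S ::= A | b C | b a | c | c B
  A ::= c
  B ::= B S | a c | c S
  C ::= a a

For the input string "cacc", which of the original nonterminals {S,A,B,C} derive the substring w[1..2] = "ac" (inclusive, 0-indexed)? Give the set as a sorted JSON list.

CNF form of G:
  S -> T1 B | T2 C | T2 T0 | c
  A -> c
  B -> B S | T0 T1 | T1 S
  C -> T0 T0
  T0 -> a
  T1 -> c
  T2 -> b

CYK table (by increasing span), restricted to cells inside w[1..2]:
  T[1,1] 'a' = {T0}  orig:{}
  T[2,2] 'c' = {A,S,T1}  orig:{A,S}
  T[1,2] 'ac' = {B}

Original NTs in T[1,2] deriving "ac": ["B"]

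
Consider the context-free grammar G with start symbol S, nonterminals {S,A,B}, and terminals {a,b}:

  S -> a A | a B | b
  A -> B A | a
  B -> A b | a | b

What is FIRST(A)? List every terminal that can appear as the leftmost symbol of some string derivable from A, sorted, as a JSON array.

FIRST sets, iterate to fixpoint:
iter 1:
  A via A→a: +{a}
  B via B→A b: +{a}
  B via B→b: +{b}
  S via S→a A: +{a}
  S via S→b: +{b}
  FIRST(S)={a,b}  FIRST(A)={a}  FIRST(B)={a,b}
iter 2:
  A via A→B A: +{b}
  FIRST(S)={a,b}  FIRST(A)={a,b}  FIRST(B)={a,b}
iter 3: (no change)
  FIRST(S)={a,b}  FIRST(A)={a,b}  FIRST(B)={a,b}

FIRST(A) = ["a", "b"]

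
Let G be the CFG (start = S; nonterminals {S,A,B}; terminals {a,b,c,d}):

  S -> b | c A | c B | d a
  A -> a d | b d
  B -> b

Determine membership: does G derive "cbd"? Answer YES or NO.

CNF form of G:
  S -> T1 T0 | T3 A | T3 B | b
  A -> T0 T1 | T2 T1
  B -> b
  T0 -> a
  T1 -> d
  T2 -> b
  T3 -> c

CYK table (by increasing span):
  cell(0,0) c: {T3}  orig:{}
  cell(1,1) b: {B,S,T2}  orig:{B,S}
  cell(2,2) d: {T1}  orig:{}
  cell(0,1) cb: {S}
  cell(1,2) bd: {A}
  cell(0,2) cbd: {S}

S ∈ T[0,2] ⇒ YES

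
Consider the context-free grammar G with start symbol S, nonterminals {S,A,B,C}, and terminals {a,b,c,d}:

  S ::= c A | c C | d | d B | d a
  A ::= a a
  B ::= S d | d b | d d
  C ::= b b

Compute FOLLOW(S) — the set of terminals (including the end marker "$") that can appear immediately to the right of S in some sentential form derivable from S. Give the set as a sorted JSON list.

FIRST sets, iterate to fixpoint:
round 1:
  A via A→a a: +{a}
  B via B→d b: +{d}
  C via C→b b: +{b}
  S via S→c A: +{c}
  S via S→d: +{d}
  FIRST(S)={c,d}  FIRST(A)={a}  FIRST(B)={d}  FIRST(C)={b}
round 2:
  B via B→S d: +{c}
  FIRST(S)={c,d}  FIRST(A)={a}  FIRST(B)={c,d}  FIRST(C)={b}
round 3: (no change)
  FIRST(S)={c,d}  FIRST(A)={a}  FIRST(B)={c,d}  FIRST(C)={b}

Compute FOLLOW by fixpoint:
seed FOLLOW(S) with $
iter 1:
  B→S d: FOLLOW(S) ⊇ FIRST(d) = {d}; new: +{d}
  S→c A: FOLLOW(A) ⊇ FOLLOW(S) ⊇ {$,d}; new: +{$,d}
  S→c C: FOLLOW(C) ⊇ FOLLOW(S) ⊇ {$,d}; new: +{$,d}
  S→d B: FOLLOW(B) ⊇ FOLLOW(S) ⊇ {$,d}; new: +{$,d}
  FOLLOW(S)={$,d}  FOLLOW(A)={$,d}  FOLLOW(B)={$,d}  FOLLOW(C)={$,d}
iter 2: — fixpoint
  FOLLOW(S)={$,d}  FOLLOW(A)={$,d}  FOLLOW(B)={$,d}  FOLLOW(C)={$,d}

FOLLOW(S) = ["$", "d"]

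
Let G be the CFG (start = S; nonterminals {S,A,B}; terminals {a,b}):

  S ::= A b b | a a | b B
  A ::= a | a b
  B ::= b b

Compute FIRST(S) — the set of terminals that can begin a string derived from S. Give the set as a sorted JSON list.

Compute FIRST by fixpoint:
iter 1:
  A via A→a: +{a}
  B via B→b b: +{b}
  S via S→A b b: +{a}
  S via S→b B: +{b}
  FIRST(S)={a,b}  FIRST(A)={a}  FIRST(B)={b}
iter 2: (stable)
  FIRST(S)={a,b}  FIRST(A)={a}  FIRST(B)={b}

FIRST(S) = ["a", "b"]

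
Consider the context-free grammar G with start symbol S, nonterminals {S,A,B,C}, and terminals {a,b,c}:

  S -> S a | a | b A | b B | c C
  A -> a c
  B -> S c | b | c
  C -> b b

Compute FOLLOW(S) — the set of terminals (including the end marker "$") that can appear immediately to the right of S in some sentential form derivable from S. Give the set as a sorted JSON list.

FIRST iteration:
round 1:
  A via A→a c: +{a}
  B via B→b: +{b}
  B via B→c: +{c}
  C via C→b b: +{b}
  S via S→a: +{a}
  S via S→b A: +{b}
  S via S→c C: +{c}
  FIRST(S)={a,b,c}  FIRST(A)={a}  FIRST(B)={b,c}  FIRST(C)={b}
round 2:
  B via B→S c: +{a}
  FIRST(S)={a,b,c}  FIRST(A)={a}  FIRST(B)={a,b,c}  FIRST(C)={b}
round 3: (no change)
  FIRST(S)={a,b,c}  FIRST(A)={a}  FIRST(B)={a,b,c}  FIRST(C)={b}

Compute FOLLOW by fixpoint:
initialize: $ ∈ FOLLOW(S)
round 1:
  B→S c: FOLLOW(S) ⊇ FIRST(c) = {c}; new: +{c}
  S→S a: FOLLOW(S) ⊇ FIRST(a) = {a}; new: +{a}
  S→b A: FOLLOW(A) ⊇ FOLLOW(S) ⊇ {$,a,c}; new: +{$,a,c}
  S→b B: FOLLOW(B) ⊇ FOLLOW(S) ⊇ {$,a,c}; new: +{$,a,c}
  S→c C: FOLLOW(C) ⊇ FOLLOW(S) ⊇ {$,a,c}; new: +{$,a,c}
  S: {$,a,c}  A: {$,a,c}  B: {$,a,c}  C: {$,a,c}
round 2: done
  S: {$,a,c}  A: {$,a,c}  B: {$,a,c}  C: {$,a,c}

FOLLOW(S) = ["$", "a", "c"]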